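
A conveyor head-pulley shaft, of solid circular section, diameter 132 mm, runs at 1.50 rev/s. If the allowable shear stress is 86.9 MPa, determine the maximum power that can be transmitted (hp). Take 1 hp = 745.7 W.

J = πd⁴/32 = π(0.132)⁴/32 = 2.981×10^-5 m⁴.
T_max = τ_allow·J/r = 8.69×10^7 × 2.981×10^-5 / 0.0660 = 39240 N·m.
ω = 2π·1.50 = 9.425 rad/s, so P_max = T_max·ω = 3.699×10^5 W.

496 hp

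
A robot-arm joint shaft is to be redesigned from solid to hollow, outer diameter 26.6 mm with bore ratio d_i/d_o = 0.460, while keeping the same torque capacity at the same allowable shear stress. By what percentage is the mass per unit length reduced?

18.7 %

Equal τ_max and T ⇒ the solid shaft needs d_s³ = d_o³(1−k⁴), so d_s = 26.6·(1−0.460⁴)^(1/3) = 26.20 mm.
Area ratio A_h/A_s = d_o²(1−k²)/d_s² = (1−k²)/(1−k⁴)^(2/3) = 0.8128.
Mass saving = 1 − 0.8128 = 18.7 %.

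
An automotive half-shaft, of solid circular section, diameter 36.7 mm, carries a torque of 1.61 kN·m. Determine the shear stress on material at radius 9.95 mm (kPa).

J = πd⁴/32 = π(0.0367)⁴/32 = 1.781×10^-7 m⁴.
Shear stress varies linearly with radius: τ = T·r/J = 1610 × 0.00995 / 1.781×10^-7 = 8.995×10^7 Pa.

89900 kPa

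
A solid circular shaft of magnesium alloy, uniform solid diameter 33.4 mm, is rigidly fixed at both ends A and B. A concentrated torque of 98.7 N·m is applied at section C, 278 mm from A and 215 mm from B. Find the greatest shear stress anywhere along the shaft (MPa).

7.61 MPa

With uniform GJ and both ends fixed, compatibility θ_AC = θ_CB gives T_A·a = T_B·b, together with T_A + T_B = T₀.
T_A = T₀·b/(a+b) = 98.70·215/493.0 = 43.04 N·m; T_B = 55.66 N·m.
τ in each portion: τ_AC = 5.88×10^6 Pa, τ_CB = 7.61×10^6 Pa; maximum is in CB.
τ_max = T_CB·r/J = 55.66·0.0167/1.22×10^-7 = 7.608×10^6 Pa.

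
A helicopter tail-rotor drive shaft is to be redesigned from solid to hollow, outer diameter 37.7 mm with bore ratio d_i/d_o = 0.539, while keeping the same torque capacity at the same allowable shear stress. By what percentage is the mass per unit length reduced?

Equal τ_max and T ⇒ the solid shaft needs d_s³ = d_o³(1−k⁴), so d_s = 37.7·(1−0.539⁴)^(1/3) = 36.61 mm.
Area ratio A_h/A_s = d_o²(1−k²)/d_s² = (1−k²)/(1−k⁴)^(2/3) = 0.7524.
Mass saving = 1 − 0.7524 = 24.8 %.

24.8 %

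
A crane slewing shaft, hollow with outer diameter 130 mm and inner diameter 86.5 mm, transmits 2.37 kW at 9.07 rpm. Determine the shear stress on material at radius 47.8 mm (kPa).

5290 kPa

ω = 2π·9.07/60 = 0.9498 rad/s, so T = P/ω = 2.37×10³ / 0.9498 = 2495 N·m.
J = π(d_o⁴ − d_i⁴)/32 = π(0.130⁴ − 0.0865⁴)/32 = 2.254×10^-5 m⁴.
Shear stress varies linearly with radius: τ = T·r/J = 2495 × 0.0478 / 2.254×10^-5 = 5.291×10^6 Pa.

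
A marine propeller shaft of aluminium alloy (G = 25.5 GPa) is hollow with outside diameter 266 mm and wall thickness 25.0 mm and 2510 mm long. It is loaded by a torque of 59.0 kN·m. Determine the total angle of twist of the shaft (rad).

J = π(d_o⁴ − d_i⁴)/32 = π(0.266⁴ − 0.216⁴)/32 = 2.778×10^-4 m⁴.
θ = T·L/(G·J) = 59000 × 2.51 / (25.5×10⁹ × 2.778×10^-4) = 0.02091 rad.

0.0209 rad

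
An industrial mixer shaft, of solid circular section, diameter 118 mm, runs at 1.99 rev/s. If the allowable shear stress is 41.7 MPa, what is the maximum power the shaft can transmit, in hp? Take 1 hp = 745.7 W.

J = πd⁴/32 = π(0.118)⁴/32 = 1.903×10^-5 m⁴.
T_max = τ_allow·J/r = 4.17×10^7 × 1.903×10^-5 / 0.0590 = 13450 N·m.
ω = 2π·1.99 = 12.50 rad/s, so P_max = T_max·ω = 1.682×10^5 W.

226 hp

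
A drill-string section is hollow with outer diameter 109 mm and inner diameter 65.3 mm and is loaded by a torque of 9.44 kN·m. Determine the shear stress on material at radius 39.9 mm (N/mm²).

31.2 N/mm²

J = π(d_o⁴ − d_i⁴)/32 = π(0.109⁴ − 0.0653⁴)/32 = 1.207×10^-5 m⁴.
Shear stress varies linearly with radius: τ = T·r/J = 9440 × 0.0399 / 1.207×10^-5 = 3.120×10^7 Pa.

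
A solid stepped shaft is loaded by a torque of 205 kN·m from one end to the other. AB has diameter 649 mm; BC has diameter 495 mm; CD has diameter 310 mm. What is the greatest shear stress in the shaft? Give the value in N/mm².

35.0 N/mm²

Under the same torque, τ_max = 16T/(πd³) is largest where d is smallest — segment CD (d = 310 mm).
τ_max = 16·205000/(π·(0.310)³) = 3.505×10^7 Pa.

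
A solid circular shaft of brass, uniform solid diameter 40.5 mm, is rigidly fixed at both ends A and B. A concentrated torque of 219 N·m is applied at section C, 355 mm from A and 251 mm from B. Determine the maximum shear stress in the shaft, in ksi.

With uniform GJ and both ends fixed, compatibility θ_AC = θ_CB gives T_A·a = T_B·b, together with T_A + T_B = T₀.
T_A = T₀·b/(a+b) = 219.0·251/606.0 = 90.71 N·m; T_B = 128.3 N·m.
τ in each portion: τ_AC = 6.95×10^6 Pa, τ_CB = 9.84×10^6 Pa; maximum is in CB.
τ_max = T_CB·r/J = 128.3·0.0203/2.64×10^-7 = 9.836×10^6 Pa.

1.43 ksi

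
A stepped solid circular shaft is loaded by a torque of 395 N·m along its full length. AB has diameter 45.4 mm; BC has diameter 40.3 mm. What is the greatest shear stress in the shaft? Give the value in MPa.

Under the same torque, τ_max = 16T/(πd³) is largest where d is smallest — segment BC (d = 40.3 mm).
τ_max = 16·395.0/(π·(0.0403)³) = 3.074×10^7 Pa.

30.7 MPa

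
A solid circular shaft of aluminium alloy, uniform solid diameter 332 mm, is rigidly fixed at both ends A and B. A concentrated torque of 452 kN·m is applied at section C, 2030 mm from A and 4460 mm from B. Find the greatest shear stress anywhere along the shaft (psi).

6270 psi

With uniform GJ and both ends fixed, compatibility θ_AC = θ_CB gives T_A·a = T_B·b, together with T_A + T_B = T₀.
T_A = T₀·b/(a+b) = 452000·4460/6490 = 310600 N·m; T_B = 141400 N·m.
τ in each portion: τ_AC = 4.32×10^7 Pa, τ_CB = 1.97×10^7 Pa; maximum is in AC.
τ_max = T_AC·r/J = 310600·0.166/1.19×10^-3 = 4.323×10^7 Pa.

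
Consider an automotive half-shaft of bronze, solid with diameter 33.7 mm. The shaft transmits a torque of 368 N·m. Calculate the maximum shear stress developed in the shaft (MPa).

J = πd⁴/32 = π(0.0337)⁴/32 = 1.266×10^-7 m⁴.
τ_max = T·r/J = 368.0 × 0.0169 / 1.266×10^-7 = 4.897×10^7 Pa.

49.0 MPa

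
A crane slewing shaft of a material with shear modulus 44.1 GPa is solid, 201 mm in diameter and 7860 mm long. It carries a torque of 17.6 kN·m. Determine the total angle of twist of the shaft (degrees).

1.12°

J = πd⁴/32 = π(0.201)⁴/32 = 1.602×10^-4 m⁴.
θ = T·L/(G·J) = 17600 × 7.86 / (44.1×10⁹ × 1.602×10^-4) = 0.01958 rad.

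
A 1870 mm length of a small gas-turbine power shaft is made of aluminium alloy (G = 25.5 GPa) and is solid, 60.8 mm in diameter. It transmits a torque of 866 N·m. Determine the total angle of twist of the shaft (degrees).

2.71°

J = πd⁴/32 = π(0.0608)⁴/32 = 1.342×10^-6 m⁴.
θ = T·L/(G·J) = 866.0 × 1.87 / (25.5×10⁹ × 1.342×10^-6) = 0.04734 rad.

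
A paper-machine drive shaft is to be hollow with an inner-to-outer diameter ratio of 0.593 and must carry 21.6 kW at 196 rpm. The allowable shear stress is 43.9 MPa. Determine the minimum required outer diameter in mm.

51.8 mm

ω = 2π·196/60 = 20.53 rad/s, so T = P/ω = 21.6×10³ / 20.53 = 1052 N·m.
For a hollow shaft with d_i/d_o = 0.593: τ_max = 16T/(π d_o³ (1−k⁴)), so d_o = [16T/(π τ_allow (1−k⁴))]^(1/3) = [16·1052/(π·4.39×10^7·0.8763)]^(1/3) = 0.05184 m.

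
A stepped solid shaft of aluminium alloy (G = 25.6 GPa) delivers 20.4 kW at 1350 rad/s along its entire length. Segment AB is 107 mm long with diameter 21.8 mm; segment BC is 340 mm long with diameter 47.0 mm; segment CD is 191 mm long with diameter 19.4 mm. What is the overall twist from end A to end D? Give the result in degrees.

ω = 1350 rad/s, so T = P/ω = 20.4×10³ / 1350 = 15.11 N·m.
J_AB = π(0.0218)⁴/32 = 2.22×10^-8 m⁴; J_BC = π(0.0470)⁴/32 = 4.79×10^-7 m⁴; J_CD = π(0.0194)⁴/32 = 1.39×10^-8 m⁴.
θ = (T/G)·Σ L_i/J_i = (15.11/25.6×10⁹)·(0.107/2.22×10^-8 + 0.340/4.79×10^-7 + 0.191/1.39×10^-8) = 0.01137 rad.

0.652°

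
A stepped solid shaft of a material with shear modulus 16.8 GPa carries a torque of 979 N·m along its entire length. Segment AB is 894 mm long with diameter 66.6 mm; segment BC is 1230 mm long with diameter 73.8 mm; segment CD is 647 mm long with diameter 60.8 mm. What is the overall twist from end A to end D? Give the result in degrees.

4.57°

J_AB = π(0.0666)⁴/32 = 1.93×10^-6 m⁴; J_BC = π(0.0738)⁴/32 = 2.91×10^-6 m⁴; J_CD = π(0.0608)⁴/32 = 1.34×10^-6 m⁴.
θ = (T/G)·Σ L_i/J_i = (979.0/16.8×10⁹)·(0.894/1.93×10^-6 + 1.23/2.91×10^-6 + 0.647/1.34×10^-6) = 0.07969 rad.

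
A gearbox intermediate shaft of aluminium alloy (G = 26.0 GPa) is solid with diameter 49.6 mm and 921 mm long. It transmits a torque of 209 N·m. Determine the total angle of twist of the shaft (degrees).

0.714°

J = πd⁴/32 = π(0.0496)⁴/32 = 5.942×10^-7 m⁴.
θ = T·L/(G·J) = 209.0 × 0.921 / (26.0×10⁹ × 5.942×10^-7) = 0.01246 rad.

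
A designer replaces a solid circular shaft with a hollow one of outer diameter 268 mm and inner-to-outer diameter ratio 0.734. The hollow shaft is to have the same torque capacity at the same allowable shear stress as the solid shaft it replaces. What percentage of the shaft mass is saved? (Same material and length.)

Equal τ_max and T ⇒ the solid shaft needs d_s³ = d_o³(1−k⁴), so d_s = 268·(1−0.734⁴)^(1/3) = 239.1 mm.
Area ratio A_h/A_s = d_o²(1−k²)/d_s² = (1−k²)/(1−k⁴)^(2/3) = 0.5797.
Mass saving = 1 − 0.5797 = 42.0 %.

42.0 %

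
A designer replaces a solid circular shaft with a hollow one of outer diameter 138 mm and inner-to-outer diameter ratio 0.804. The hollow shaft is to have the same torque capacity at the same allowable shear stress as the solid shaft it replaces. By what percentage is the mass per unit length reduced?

49.3 %

Equal τ_max and T ⇒ the solid shaft needs d_s³ = d_o³(1−k⁴), so d_s = 138·(1−0.804⁴)^(1/3) = 115.2 mm.
Area ratio A_h/A_s = d_o²(1−k²)/d_s² = (1−k²)/(1−k⁴)^(2/3) = 0.5072.
Mass saving = 1 − 0.5072 = 49.3 %.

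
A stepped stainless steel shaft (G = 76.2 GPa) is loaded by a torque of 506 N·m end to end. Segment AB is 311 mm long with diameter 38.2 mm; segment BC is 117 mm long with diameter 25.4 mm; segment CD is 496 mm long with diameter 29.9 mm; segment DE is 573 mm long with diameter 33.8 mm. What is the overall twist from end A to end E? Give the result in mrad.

J_AB = π(0.0382)⁴/32 = 2.09×10^-7 m⁴; J_BC = π(0.0254)⁴/32 = 4.09×10^-8 m⁴; J_CD = π(0.0299)⁴/32 = 7.85×10^-8 m⁴; J_DE = π(0.0338)⁴/32 = 1.28×10^-7 m⁴.
θ = (T/G)·Σ L_i/J_i = (506.0/76.2×10⁹)·(0.311/2.09×10^-7 + 0.117/4.09×10^-8 + 0.496/7.85×10^-8 + 0.573/1.28×10^-7) = 0.1006 rad.

101 mrad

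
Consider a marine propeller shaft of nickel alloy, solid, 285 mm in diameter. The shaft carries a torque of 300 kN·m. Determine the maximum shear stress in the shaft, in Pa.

6.60e7 Pa

J = πd⁴/32 = π(0.285)⁴/32 = 6.477×10^-4 m⁴.
τ_max = T·r/J = 300000 × 0.142 / 6.477×10^-4 = 6.600×10^7 Pa.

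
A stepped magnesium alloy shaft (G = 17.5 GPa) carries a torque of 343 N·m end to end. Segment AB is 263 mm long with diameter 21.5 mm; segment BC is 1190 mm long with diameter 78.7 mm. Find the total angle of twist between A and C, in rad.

0.252 rad

J_AB = π(0.0215)⁴/32 = 2.10×10^-8 m⁴; J_BC = π(0.0787)⁴/32 = 3.77×10^-6 m⁴.
θ = (T/G)·Σ L_i/J_i = (343.0/17.5×10⁹)·(0.263/2.10×10^-8 + 1.19/3.77×10^-6) = 0.2519 rad.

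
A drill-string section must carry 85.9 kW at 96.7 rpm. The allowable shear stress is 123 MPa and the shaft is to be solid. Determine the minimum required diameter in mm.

70.6 mm

ω = 2π·96.7/60 = 10.13 rad/s, so T = P/ω = 85.9×10³ / 10.13 = 8483 N·m.
For a solid shaft τ_max = 16T/(πd³), so d = (16T/(π τ_allow))^(1/3) = (16·8483/(π·1.23×10^8))^(1/3) = 0.07056 m.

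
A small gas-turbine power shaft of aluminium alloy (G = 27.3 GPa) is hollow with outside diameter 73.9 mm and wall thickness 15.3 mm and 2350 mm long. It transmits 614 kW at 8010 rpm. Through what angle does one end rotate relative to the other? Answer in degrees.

ω = 2π·8010/60 = 838.8 rad/s, so T = P/ω = 614×10³ / 838.8 = 732.0 N·m.
J = π(d_o⁴ − d_i⁴)/32 = π(0.0739⁴ − 0.0433⁴)/32 = 2.583×10^-6 m⁴.
θ = T·L/(G·J) = 732.0 × 2.35 / (27.3×10⁹ × 2.583×10^-6) = 0.02439 rad.

1.40°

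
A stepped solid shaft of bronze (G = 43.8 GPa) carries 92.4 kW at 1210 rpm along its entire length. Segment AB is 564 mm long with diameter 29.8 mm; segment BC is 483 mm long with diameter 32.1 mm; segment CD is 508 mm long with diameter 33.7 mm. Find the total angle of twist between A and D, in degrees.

ω = 2π·1210/60 = 126.7 rad/s, so T = P/ω = 92.4×10³ / 126.7 = 729.2 N·m.
J_AB = π(0.0298)⁴/32 = 7.74×10^-8 m⁴; J_BC = π(0.0321)⁴/32 = 1.04×10^-7 m⁴; J_CD = π(0.0337)⁴/32 = 1.27×10^-7 m⁴.
θ = (T/G)·Σ L_i/J_i = (729.2/43.8×10⁹)·(0.564/7.74×10^-8 + 0.483/1.04×10^-7 + 0.508/1.27×10^-7) = 0.2652 rad.

15.2°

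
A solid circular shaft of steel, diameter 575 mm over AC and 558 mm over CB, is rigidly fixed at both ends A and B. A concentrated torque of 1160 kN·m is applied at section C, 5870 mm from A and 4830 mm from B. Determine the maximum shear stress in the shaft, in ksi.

2.56 ksi

Compatibility: T_A·a/J_AC = T_B·b/J_CB with T_A + T_B = T₀.
J_AC = 0.0107 m⁴, J_CB = 9.52×10^-3 m⁴, so T_A = T₀·(J_AC/a)/((J_AC/a)+(J_CB/b)) = 558300 N·m, T_B = 601700 N·m.
τ in each portion: τ_AC = 1.50×10^7 Pa, τ_CB = 1.76×10^7 Pa; maximum is in CB.
τ_max = T_CB·r/J = 601700·0.279/9.52×10^-3 = 1.764×10^7 Pa.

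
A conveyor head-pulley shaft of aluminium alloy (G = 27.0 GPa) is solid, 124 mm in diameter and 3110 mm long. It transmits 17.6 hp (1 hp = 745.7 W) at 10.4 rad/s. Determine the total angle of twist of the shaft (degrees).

0.359°

ω = 10.4 rad/s, so T = P/ω = 17.6×745.7 / 10.40 = 1262 N·m.
J = πd⁴/32 = π(0.124)⁴/32 = 2.321×10^-5 m⁴.
θ = T·L/(G·J) = 1262 × 3.11 / (27.0×10⁹ × 2.321×10^-5) = 6.263×10^-3 rad.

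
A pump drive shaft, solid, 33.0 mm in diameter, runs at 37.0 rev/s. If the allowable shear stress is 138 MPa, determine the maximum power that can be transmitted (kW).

J = πd⁴/32 = π(0.0330)⁴/32 = 1.164×10^-7 m⁴.
T_max = τ_allow·J/r = 1.38×10^8 × 1.164×10^-7 / 0.0165 = 973.8 N·m.
ω = 2π·37.0 = 232.5 rad/s, so P_max = T_max·ω = 2.264×10^5 W.

226 kW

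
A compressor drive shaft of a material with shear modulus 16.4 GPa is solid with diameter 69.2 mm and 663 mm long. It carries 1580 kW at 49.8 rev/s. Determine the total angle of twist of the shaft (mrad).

ω = 2π·49.8 = 312.9 rad/s, so T = P/ω = 1580×10³ / 312.9 = 5049 N·m.
J = πd⁴/32 = π(0.0692)⁴/32 = 2.251×10^-6 m⁴.
θ = T·L/(G·J) = 5049 × 0.663 / (16.4×10⁹ × 2.251×10^-6) = 0.09068 rad.

90.7 mrad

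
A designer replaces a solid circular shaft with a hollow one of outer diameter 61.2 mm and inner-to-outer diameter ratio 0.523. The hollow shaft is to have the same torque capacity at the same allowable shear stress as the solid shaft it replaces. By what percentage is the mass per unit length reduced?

Equal τ_max and T ⇒ the solid shaft needs d_s³ = d_o³(1−k⁴), so d_s = 61.2·(1−0.523⁴)^(1/3) = 59.63 mm.
Area ratio A_h/A_s = d_o²(1−k²)/d_s² = (1−k²)/(1−k⁴)^(2/3) = 0.7651.
Mass saving = 1 − 0.7651 = 23.5 %.

23.5 %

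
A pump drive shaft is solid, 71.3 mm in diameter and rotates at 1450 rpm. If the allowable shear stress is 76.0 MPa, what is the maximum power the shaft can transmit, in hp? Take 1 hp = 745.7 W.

1100 hp

J = πd⁴/32 = π(0.0713)⁴/32 = 2.537×10^-6 m⁴.
T_max = τ_allow·J/r = 7.60×10^7 × 2.537×10^-6 / 0.0357 = 5409 N·m.
ω = 2π·1450/60 = 151.8 rad/s, so P_max = T_max·ω = 8.213×10^5 W.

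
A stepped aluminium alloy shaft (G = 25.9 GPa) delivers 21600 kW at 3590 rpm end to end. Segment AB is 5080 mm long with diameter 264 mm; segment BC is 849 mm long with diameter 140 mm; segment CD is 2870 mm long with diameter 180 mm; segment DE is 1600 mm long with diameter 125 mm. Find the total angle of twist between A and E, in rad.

0.283 rad

ω = 2π·3590/60 = 375.9 rad/s, so T = P/ω = 21600×10³ / 375.9 = 57460 N·m.
J_AB = π(0.264)⁴/32 = 4.77×10^-4 m⁴; J_BC = π(0.140)⁴/32 = 3.77×10^-5 m⁴; J_CD = π(0.180)⁴/32 = 1.03×10^-4 m⁴; J_DE = π(0.125)⁴/32 = 2.40×10^-5 m⁴.
θ = (T/G)·Σ L_i/J_i = (57460/25.9×10⁹)·(5.08/4.77×10^-4 + 0.849/3.77×10^-5 + 2.87/1.03×10^-4 + 1.60/2.40×10^-5) = 0.2834 rad.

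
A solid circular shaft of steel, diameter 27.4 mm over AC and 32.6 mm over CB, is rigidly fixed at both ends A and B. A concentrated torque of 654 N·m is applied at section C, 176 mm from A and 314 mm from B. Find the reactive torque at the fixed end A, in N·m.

308 N·m

Compatibility: T_A·a/J_AC = T_B·b/J_CB with T_A + T_B = T₀.
J_AC = 5.53×10^-8 m⁴, J_CB = 1.11×10^-7 m⁴, so T_A = T₀·(J_AC/a)/((J_AC/a)+(J_CB/b)) = 308.0 N·m, T_B = 346.0 N·m.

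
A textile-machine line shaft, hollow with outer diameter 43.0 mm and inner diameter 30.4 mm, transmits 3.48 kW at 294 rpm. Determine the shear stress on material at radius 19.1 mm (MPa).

ω = 2π·294/60 = 30.79 rad/s, so T = P/ω = 3.48×10³ / 30.79 = 113.0 N·m.
J = π(d_o⁴ − d_i⁴)/32 = π(0.0430⁴ − 0.0304⁴)/32 = 2.518×10^-7 m⁴.
Shear stress varies linearly with radius: τ = T·r/J = 113.0 × 0.0191 / 2.518×10^-7 = 8.574×10^6 Pa.

8.57 MPa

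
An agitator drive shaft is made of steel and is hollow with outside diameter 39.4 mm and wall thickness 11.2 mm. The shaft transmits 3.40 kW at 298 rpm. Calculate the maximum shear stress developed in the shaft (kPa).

ω = 2π·298/60 = 31.21 rad/s, so T = P/ω = 3.40×10³ / 31.21 = 109.0 N·m.
J = π(d_o⁴ − d_i⁴)/32 = π(0.0394⁴ − 0.0170⁴)/32 = 2.284×10^-7 m⁴.
τ_max = T·r/J = 109.0 × 0.0197 / 2.284×10^-7 = 9.398×10^6 Pa.

9400 kPa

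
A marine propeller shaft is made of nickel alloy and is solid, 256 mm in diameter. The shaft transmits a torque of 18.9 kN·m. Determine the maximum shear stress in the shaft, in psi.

832 psi

J = πd⁴/32 = π(0.256)⁴/32 = 4.217×10^-4 m⁴.
τ_max = T·r/J = 18900 × 0.128 / 4.217×10^-4 = 5.737×10^6 Pa.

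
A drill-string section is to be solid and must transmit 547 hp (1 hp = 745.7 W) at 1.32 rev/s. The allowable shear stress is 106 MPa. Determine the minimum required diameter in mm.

ω = 2π·1.32 = 8.294 rad/s, so T = P/ω = 547×745.7 / 8.294 = 49180 N·m.
For a solid shaft τ_max = 16T/(πd³), so d = (16T/(π τ_allow))^(1/3) = (16·49180/(π·1.06×10^8))^(1/3) = 0.1332 m.

133 mm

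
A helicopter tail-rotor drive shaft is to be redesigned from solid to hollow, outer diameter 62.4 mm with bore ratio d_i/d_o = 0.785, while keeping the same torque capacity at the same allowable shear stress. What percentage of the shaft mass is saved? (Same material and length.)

47.2 %

Equal τ_max and T ⇒ the solid shaft needs d_s³ = d_o³(1−k⁴), so d_s = 62.4·(1−0.785⁴)^(1/3) = 53.22 mm.
Area ratio A_h/A_s = d_o²(1−k²)/d_s² = (1−k²)/(1−k⁴)^(2/3) = 0.5277.
Mass saving = 1 − 0.5277 = 47.2 %.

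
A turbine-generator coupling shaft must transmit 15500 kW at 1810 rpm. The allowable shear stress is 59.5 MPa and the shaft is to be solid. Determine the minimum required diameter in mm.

ω = 2π·1810/60 = 189.5 rad/s, so T = P/ω = 15500×10³ / 189.5 = 81780 N·m.
For a solid shaft τ_max = 16T/(πd³), so d = (16T/(π τ_allow))^(1/3) = (16·81780/(π·5.95×10^7))^(1/3) = 0.1913 m.

191 mm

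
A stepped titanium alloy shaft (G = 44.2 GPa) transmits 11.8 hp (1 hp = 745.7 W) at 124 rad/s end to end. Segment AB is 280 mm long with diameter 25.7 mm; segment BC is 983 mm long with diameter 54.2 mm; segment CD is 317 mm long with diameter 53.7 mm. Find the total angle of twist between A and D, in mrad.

ω = 124 rad/s, so T = P/ω = 11.8×745.7 / 124.0 = 70.96 N·m.
J_AB = π(0.0257)⁴/32 = 4.28×10^-8 m⁴; J_BC = π(0.0542)⁴/32 = 8.47×10^-7 m⁴; J_CD = π(0.0537)⁴/32 = 8.16×10^-7 m⁴.
θ = (T/G)·Σ L_i/J_i = (70.96/44.2×10⁹)·(0.280/4.28×10^-8 + 0.983/8.47×10^-7 + 0.317/8.16×10^-7) = 0.01298 rad.

13.0 mrad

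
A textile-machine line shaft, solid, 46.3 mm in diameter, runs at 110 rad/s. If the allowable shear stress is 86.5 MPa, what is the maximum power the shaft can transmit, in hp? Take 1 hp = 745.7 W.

249 hp

J = πd⁴/32 = π(0.0463)⁴/32 = 4.512×10^-7 m⁴.
T_max = τ_allow·J/r = 8.65×10^7 × 4.512×10^-7 / 0.0231 = 1686 N·m.
ω = 110 rad/s, so P_max = T_max·ω = 1.854×10^5 W.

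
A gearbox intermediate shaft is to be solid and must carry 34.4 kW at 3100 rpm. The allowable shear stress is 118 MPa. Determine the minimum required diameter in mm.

ω = 2π·3100/60 = 324.6 rad/s, so T = P/ω = 34.4×10³ / 324.6 = 106.0 N·m.
For a solid shaft τ_max = 16T/(πd³), so d = (16T/(π τ_allow))^(1/3) = (16·106.0/(π·1.18×10^8))^(1/3) = 0.01660 m.

16.6 mm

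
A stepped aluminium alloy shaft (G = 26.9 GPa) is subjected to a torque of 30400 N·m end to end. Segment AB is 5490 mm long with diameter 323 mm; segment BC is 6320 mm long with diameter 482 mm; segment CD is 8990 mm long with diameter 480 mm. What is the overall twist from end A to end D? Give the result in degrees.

0.522°

J_AB = π(0.323)⁴/32 = 1.07×10^-3 m⁴; J_BC = π(0.482)⁴/32 = 5.30×10^-3 m⁴; J_CD = π(0.480)⁴/32 = 5.21×10^-3 m⁴.
θ = (T/G)·Σ L_i/J_i = (30400/26.9×10⁹)·(5.49/1.07×10^-3 + 6.32/5.30×10^-3 + 8.99/5.21×10^-3) = 9.103×10^-3 rad.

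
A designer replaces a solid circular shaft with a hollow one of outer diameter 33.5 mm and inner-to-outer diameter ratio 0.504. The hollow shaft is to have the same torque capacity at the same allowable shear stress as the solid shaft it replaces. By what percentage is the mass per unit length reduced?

22.0 %

Equal τ_max and T ⇒ the solid shaft needs d_s³ = d_o³(1−k⁴), so d_s = 33.5·(1−0.504⁴)^(1/3) = 32.76 mm.
Area ratio A_h/A_s = d_o²(1−k²)/d_s² = (1−k²)/(1−k⁴)^(2/3) = 0.7799.
Mass saving = 1 − 0.7799 = 22.0 %.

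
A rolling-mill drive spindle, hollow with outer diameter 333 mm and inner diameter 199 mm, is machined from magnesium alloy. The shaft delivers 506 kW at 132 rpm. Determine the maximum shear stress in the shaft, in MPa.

ω = 2π·132/60 = 13.82 rad/s, so T = P/ω = 506×10³ / 13.82 = 36610 N·m.
J = π(d_o⁴ − d_i⁴)/32 = π(0.333⁴ − 0.199⁴)/32 = 1.053×10^-3 m⁴.
τ_max = T·r/J = 36610 × 0.167 / 1.053×10^-3 = 5.787×10^6 Pa.

5.79 MPa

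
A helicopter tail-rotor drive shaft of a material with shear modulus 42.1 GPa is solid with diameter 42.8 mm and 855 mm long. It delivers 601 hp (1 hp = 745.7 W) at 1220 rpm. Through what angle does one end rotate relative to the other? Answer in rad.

0.216 rad

ω = 2π·1220/60 = 127.8 rad/s, so T = P/ω = 601×745.7 / 127.8 = 3508 N·m.
J = πd⁴/32 = π(0.0428)⁴/32 = 3.294×10^-7 m⁴.
θ = T·L/(G·J) = 3508 × 0.855 / (42.1×10⁹ × 3.294×10^-7) = 0.2163 rad.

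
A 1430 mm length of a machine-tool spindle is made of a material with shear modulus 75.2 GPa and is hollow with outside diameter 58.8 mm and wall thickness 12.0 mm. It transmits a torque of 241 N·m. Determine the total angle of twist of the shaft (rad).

0.00445 rad

J = π(d_o⁴ − d_i⁴)/32 = π(0.0588⁴ − 0.0348⁴)/32 = 1.030×10^-6 m⁴.
θ = T·L/(G·J) = 241.0 × 1.43 / (75.2×10⁹ × 1.030×10^-6) = 4.451×10^-3 rad.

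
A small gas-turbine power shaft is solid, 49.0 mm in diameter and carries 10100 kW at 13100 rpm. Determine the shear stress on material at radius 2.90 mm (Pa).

ω = 2π·13100/60 = 1372 rad/s, so T = P/ω = 10100×10³ / 1372 = 7362 N·m.
J = πd⁴/32 = π(0.0490)⁴/32 = 5.660×10^-7 m⁴.
Shear stress varies linearly with radius: τ = T·r/J = 7362 × 0.00290 / 5.660×10^-7 = 3.773×10^7 Pa.

3.77e7 Pa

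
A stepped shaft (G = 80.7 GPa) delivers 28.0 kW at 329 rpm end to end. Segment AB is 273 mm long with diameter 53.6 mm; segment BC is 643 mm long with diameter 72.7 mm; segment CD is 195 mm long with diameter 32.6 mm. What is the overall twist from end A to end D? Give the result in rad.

0.0235 rad

ω = 2π·329/60 = 34.45 rad/s, so T = P/ω = 28.0×10³ / 34.45 = 812.7 N·m.
J_AB = π(0.0536)⁴/32 = 8.10×10^-7 m⁴; J_BC = π(0.0727)⁴/32 = 2.74×10^-6 m⁴; J_CD = π(0.0326)⁴/32 = 1.11×10^-7 m⁴.
θ = (T/G)·Σ L_i/J_i = (812.7/80.7×10⁹)·(0.273/8.10×10^-7 + 0.643/2.74×10^-6 + 0.195/1.11×10^-7) = 0.02346 rad.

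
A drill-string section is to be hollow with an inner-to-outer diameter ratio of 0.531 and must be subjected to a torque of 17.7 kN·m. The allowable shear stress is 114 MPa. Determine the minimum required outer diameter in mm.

95.1 mm

For a hollow shaft with d_i/d_o = 0.531: τ_max = 16T/(π d_o³ (1−k⁴)), so d_o = [16T/(π τ_allow (1−k⁴))]^(1/3) = [16·17700/(π·1.14×10^8·0.9205)]^(1/3) = 0.09506 m.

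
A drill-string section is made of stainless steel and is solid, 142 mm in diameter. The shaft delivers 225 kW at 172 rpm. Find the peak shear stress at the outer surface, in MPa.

22.2 MPa

ω = 2π·172/60 = 18.01 rad/s, so T = P/ω = 225×10³ / 18.01 = 12490 N·m.
J = πd⁴/32 = π(0.142)⁴/32 = 3.992×10^-5 m⁴.
τ_max = T·r/J = 12490 × 0.0710 / 3.992×10^-5 = 2.222×10^7 Pa.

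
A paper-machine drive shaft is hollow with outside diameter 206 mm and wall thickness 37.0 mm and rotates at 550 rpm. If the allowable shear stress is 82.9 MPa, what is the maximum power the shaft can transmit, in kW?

J = π(d_o⁴ − d_i⁴)/32 = π(0.206⁴ − 0.132⁴)/32 = 1.470×10^-4 m⁴.
T_max = τ_allow·J/r = 8.29×10^7 × 1.470×10^-4 / 0.103 = 118300 N·m.
ω = 2π·550/60 = 57.60 rad/s, so P_max = T_max·ω = 6.814×10^6 W.

6810 kW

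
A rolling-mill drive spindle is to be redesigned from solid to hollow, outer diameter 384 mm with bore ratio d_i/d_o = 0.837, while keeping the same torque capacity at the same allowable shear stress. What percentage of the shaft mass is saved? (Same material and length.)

Equal τ_max and T ⇒ the solid shaft needs d_s³ = d_o³(1−k⁴), so d_s = 384·(1−0.837⁴)^(1/3) = 306.6 mm.
Area ratio A_h/A_s = d_o²(1−k²)/d_s² = (1−k²)/(1−k⁴)^(2/3) = 0.4696.
Mass saving = 1 − 0.4696 = 53.0 %.

53.0 %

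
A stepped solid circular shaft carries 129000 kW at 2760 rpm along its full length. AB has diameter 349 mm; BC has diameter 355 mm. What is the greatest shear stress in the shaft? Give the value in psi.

7760 psi

ω = 2π·2760/60 = 289.0 rad/s, so T = P/ω = 129000×10³ / 289.0 = 446300 N·m.
Under the same torque, τ_max = 16T/(πd³) is largest where d is smallest — segment AB (d = 349 mm).
τ_max = 16·446300/(π·(0.349)³) = 5.347×10^7 Pa.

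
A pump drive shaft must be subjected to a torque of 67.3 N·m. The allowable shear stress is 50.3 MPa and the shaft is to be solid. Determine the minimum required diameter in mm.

19.0 mm

For a solid shaft τ_max = 16T/(πd³), so d = (16T/(π τ_allow))^(1/3) = (16·67.30/(π·5.03×10^7))^(1/3) = 0.01896 m.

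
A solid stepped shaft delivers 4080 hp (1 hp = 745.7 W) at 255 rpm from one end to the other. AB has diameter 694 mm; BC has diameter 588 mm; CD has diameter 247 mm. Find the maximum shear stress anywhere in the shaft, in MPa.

38.5 MPa

ω = 2π·255/60 = 26.70 rad/s, so T = P/ω = 4080×745.7 / 26.70 = 113900 N·m.
Under the same torque, τ_max = 16T/(πd³) is largest where d is smallest — segment CD (d = 247 mm).
τ_max = 16·113900/(π·(0.247)³) = 3.851×10^7 Pa.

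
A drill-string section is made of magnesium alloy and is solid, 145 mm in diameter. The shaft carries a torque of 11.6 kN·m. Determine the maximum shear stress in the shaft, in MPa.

J = πd⁴/32 = π(0.145)⁴/32 = 4.340×10^-5 m⁴.
τ_max = T·r/J = 11600 × 0.0725 / 4.340×10^-5 = 1.938×10^7 Pa.

19.4 MPa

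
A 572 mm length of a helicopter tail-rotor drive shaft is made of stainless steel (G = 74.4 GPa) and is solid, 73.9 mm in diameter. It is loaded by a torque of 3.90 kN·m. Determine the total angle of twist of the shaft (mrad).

10.2 mrad

J = πd⁴/32 = π(0.0739)⁴/32 = 2.928×10^-6 m⁴.
θ = T·L/(G·J) = 3900 × 0.572 / (74.4×10⁹ × 2.928×10^-6) = 0.01024 rad.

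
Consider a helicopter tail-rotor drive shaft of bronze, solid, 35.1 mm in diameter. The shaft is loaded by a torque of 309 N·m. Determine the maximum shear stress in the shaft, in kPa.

J = πd⁴/32 = π(0.0351)⁴/32 = 1.490×10^-7 m⁴.
τ_max = T·r/J = 309.0 × 0.0175 / 1.490×10^-7 = 3.639×10^7 Pa.

36400 kPa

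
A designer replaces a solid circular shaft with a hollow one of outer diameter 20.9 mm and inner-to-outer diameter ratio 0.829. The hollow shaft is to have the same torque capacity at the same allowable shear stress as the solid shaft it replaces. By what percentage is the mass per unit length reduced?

52.1 %

Equal τ_max and T ⇒ the solid shaft needs d_s³ = d_o³(1−k⁴), so d_s = 20.9·(1−0.829⁴)^(1/3) = 16.89 mm.
Area ratio A_h/A_s = d_o²(1−k²)/d_s² = (1−k²)/(1−k⁴)^(2/3) = 0.4789.
Mass saving = 1 − 0.4789 = 52.1 %.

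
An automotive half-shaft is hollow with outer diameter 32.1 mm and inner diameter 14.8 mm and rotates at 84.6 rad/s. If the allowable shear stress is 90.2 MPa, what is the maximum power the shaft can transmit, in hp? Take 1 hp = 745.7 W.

J = π(d_o⁴ − d_i⁴)/32 = π(0.0321⁴ − 0.0148⁴)/32 = 9.953×10^-8 m⁴.
T_max = τ_allow·J/r = 9.02×10^7 × 9.953×10^-8 / 0.0161 = 559.3 N·m.
ω = 84.6 rad/s, so P_max = T_max·ω = 4.732×10^4 W.

63.5 hp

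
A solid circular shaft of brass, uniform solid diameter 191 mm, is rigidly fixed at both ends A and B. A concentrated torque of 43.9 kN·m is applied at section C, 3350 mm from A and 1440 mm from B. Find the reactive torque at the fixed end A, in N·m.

With uniform GJ and both ends fixed, compatibility θ_AC = θ_CB gives T_A·a = T_B·b, together with T_A + T_B = T₀.
T_A = T₀·b/(a+b) = 43900·1440/4790 = 13200 N·m; T_B = 30700 N·m.

13200 N·m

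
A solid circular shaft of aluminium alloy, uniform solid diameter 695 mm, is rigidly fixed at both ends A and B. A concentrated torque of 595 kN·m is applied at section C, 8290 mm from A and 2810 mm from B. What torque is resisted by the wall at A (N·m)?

151000 N·m

With uniform GJ and both ends fixed, compatibility θ_AC = θ_CB gives T_A·a = T_B·b, together with T_A + T_B = T₀.
T_A = T₀·b/(a+b) = 595000·2810/11100 = 150600 N·m; T_B = 444400 N·m.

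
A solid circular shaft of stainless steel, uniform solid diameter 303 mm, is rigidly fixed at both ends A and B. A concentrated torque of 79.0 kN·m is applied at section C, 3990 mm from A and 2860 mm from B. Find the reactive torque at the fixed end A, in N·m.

With uniform GJ and both ends fixed, compatibility θ_AC = θ_CB gives T_A·a = T_B·b, together with T_A + T_B = T₀.
T_A = T₀·b/(a+b) = 79000·2860/6850 = 32980 N·m; T_B = 46020 N·m.

33000 N·m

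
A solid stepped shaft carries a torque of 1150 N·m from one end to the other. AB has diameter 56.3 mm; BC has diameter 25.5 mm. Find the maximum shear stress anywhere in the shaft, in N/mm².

353 N/mm²

Under the same torque, τ_max = 16T/(πd³) is largest where d is smallest — segment BC (d = 25.5 mm).
τ_max = 16·1150/(π·(0.0255)³) = 3.532×10^8 Pa.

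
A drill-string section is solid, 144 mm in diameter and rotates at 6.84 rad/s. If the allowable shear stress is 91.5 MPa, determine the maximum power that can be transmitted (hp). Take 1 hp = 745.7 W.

492 hp

J = πd⁴/32 = π(0.144)⁴/32 = 4.221×10^-5 m⁴.
T_max = τ_allow·J/r = 9.15×10^7 × 4.221×10^-5 / 0.0720 = 53650 N·m.
ω = 6.84 rad/s, so P_max = T_max·ω = 3.669×10^5 W.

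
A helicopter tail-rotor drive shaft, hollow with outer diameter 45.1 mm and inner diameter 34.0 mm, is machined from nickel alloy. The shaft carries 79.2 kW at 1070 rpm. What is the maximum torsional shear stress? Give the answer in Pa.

5.80e7 Pa

ω = 2π·1070/60 = 112.1 rad/s, so T = P/ω = 79.2×10³ / 112.1 = 706.8 N·m.
J = π(d_o⁴ − d_i⁴)/32 = π(0.0451⁴ − 0.0340⁴)/32 = 2.750×10^-7 m⁴.
τ_max = T·r/J = 706.8 × 0.0226 / 2.750×10^-7 = 5.797×10^7 Pa.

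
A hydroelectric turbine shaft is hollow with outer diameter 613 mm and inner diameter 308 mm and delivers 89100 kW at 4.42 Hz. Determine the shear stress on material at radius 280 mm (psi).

10000 psi

ω = 2π·4.42 = 27.77 rad/s, so T = P/ω = 89100×10³ / 27.77 = 3.208e6 N·m.
J = π(d_o⁴ − d_i⁴)/32 = π(0.613⁴ − 0.308⁴)/32 = 0.01298 m⁴.
Shear stress varies linearly with radius: τ = T·r/J = 3.208e6 × 0.280 / 0.01298 = 6.921×10^7 Pa.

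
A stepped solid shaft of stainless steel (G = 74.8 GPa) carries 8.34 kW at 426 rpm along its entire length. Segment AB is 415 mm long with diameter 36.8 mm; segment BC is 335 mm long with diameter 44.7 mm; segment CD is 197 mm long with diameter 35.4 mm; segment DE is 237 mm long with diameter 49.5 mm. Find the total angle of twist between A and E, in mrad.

ω = 2π·426/60 = 44.61 rad/s, so T = P/ω = 8.34×10³ / 44.61 = 187.0 N·m.
J_AB = π(0.0368)⁴/32 = 1.80×10^-7 m⁴; J_BC = π(0.0447)⁴/32 = 3.92×10^-7 m⁴; J_CD = π(0.0354)⁴/32 = 1.54×10^-7 m⁴; J_DE = π(0.0495)⁴/32 = 5.89×10^-7 m⁴.
θ = (T/G)·Σ L_i/J_i = (187.0/74.8×10⁹)·(0.415/1.80×10^-7 + 0.335/3.92×10^-7 + 0.197/1.54×10^-7 + 0.237/5.89×10^-7) = 0.01210 rad.

12.1 mrad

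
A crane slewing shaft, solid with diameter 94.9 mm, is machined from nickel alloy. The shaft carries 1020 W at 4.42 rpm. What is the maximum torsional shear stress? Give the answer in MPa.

ω = 2π·4.42/60 = 0.4629 rad/s, so T = P/ω = 1020 / 0.4629 = 2204 N·m.
J = πd⁴/32 = π(0.0949)⁴/32 = 7.963×10^-6 m⁴.
τ_max = T·r/J = 2204 × 0.0475 / 7.963×10^-6 = 1.313×10^7 Pa.

13.1 MPa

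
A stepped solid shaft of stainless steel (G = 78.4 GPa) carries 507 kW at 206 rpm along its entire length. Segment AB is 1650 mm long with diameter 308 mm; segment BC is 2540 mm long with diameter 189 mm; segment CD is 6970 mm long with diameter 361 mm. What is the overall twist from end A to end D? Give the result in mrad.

7.89 mrad

ω = 2π·206/60 = 21.57 rad/s, so T = P/ω = 507×10³ / 21.57 = 23500 N·m.
J_AB = π(0.308)⁴/32 = 8.83×10^-4 m⁴; J_BC = π(0.189)⁴/32 = 1.25×10^-4 m⁴; J_CD = π(0.361)⁴/32 = 1.67×10^-3 m⁴.
θ = (T/G)·Σ L_i/J_i = (23500/78.4×10⁹)·(1.65/8.83×10^-4 + 2.54/1.25×10^-4 + 6.97/1.67×10^-3) = 7.891×10^-3 rad.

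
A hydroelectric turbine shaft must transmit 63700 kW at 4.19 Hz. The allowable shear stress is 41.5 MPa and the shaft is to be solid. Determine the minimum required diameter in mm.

667 mm

ω = 2π·4.19 = 26.33 rad/s, so T = P/ω = 63700×10³ / 26.33 = 2.420e6 N·m.
For a solid shaft τ_max = 16T/(πd³), so d = (16T/(π τ_allow))^(1/3) = (16·2.420e6/(π·4.15×10^7))^(1/3) = 0.6671 m.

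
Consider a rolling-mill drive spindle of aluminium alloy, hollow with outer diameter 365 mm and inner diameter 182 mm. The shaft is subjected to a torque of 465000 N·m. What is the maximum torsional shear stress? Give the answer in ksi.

7.53 ksi

J = π(d_o⁴ − d_i⁴)/32 = π(0.365⁴ − 0.182⁴)/32 = 1.635×10^-3 m⁴.
τ_max = T·r/J = 465000 × 0.182 / 1.635×10^-3 = 5.191×10^7 Pa.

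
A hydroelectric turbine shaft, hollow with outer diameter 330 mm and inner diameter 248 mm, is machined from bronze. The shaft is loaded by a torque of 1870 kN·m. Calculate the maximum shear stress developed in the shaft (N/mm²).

J = π(d_o⁴ − d_i⁴)/32 = π(0.330⁴ − 0.248⁴)/32 = 7.929×10^-4 m⁴.
τ_max = T·r/J = 1.870e6 × 0.165 / 7.929×10^-4 = 3.891×10^8 Pa.

389 N/mm²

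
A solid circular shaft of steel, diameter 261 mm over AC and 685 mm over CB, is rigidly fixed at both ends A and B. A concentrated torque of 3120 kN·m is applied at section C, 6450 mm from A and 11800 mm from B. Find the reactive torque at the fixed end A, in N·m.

Compatibility: T_A·a/J_AC = T_B·b/J_CB with T_A + T_B = T₀.
J_AC = 4.56×10^-4 m⁴, J_CB = 0.0216 m⁴, so T_A = T₀·(J_AC/a)/((J_AC/a)+(J_CB/b)) = 115800 N·m, T_B = 3.004e6 N·m.

116000 N·m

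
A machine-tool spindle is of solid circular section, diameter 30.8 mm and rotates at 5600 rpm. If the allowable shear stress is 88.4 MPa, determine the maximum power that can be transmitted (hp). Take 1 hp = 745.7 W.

J = πd⁴/32 = π(0.0308)⁴/32 = 8.835×10^-8 m⁴.
T_max = τ_allow·J/r = 8.84×10^7 × 8.835×10^-8 / 0.0154 = 507.1 N·m.
ω = 2π·5600/60 = 586.4 rad/s, so P_max = T_max·ω = 2.974×10^5 W.

399 hp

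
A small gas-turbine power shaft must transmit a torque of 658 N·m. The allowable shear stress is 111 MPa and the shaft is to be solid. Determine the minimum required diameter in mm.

31.1 mm

For a solid shaft τ_max = 16T/(πd³), so d = (16T/(π τ_allow))^(1/3) = (16·658.0/(π·1.11×10^8))^(1/3) = 0.03114 m.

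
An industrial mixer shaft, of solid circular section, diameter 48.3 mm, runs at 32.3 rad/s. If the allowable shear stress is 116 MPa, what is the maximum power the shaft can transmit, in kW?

J = πd⁴/32 = π(0.0483)⁴/32 = 5.343×10^-7 m⁴.
T_max = τ_allow·J/r = 1.16×10^8 × 5.343×10^-7 / 0.0241 = 2566 N·m.
ω = 32.3 rad/s, so P_max = T_max·ω = 8.290×10^4 W.

82.9 kW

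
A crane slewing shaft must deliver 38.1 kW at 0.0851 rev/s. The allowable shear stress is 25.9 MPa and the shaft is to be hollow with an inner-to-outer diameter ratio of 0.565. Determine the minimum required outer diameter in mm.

250 mm

ω = 2π·0.0851 = 0.5347 rad/s, so T = P/ω = 38.1×10³ / 0.5347 = 71260 N·m.
For a hollow shaft with d_i/d_o = 0.565: τ_max = 16T/(π d_o³ (1−k⁴)), so d_o = [16T/(π τ_allow (1−k⁴))]^(1/3) = [16·71260/(π·2.59×10^7·0.8981)]^(1/3) = 0.2499 m.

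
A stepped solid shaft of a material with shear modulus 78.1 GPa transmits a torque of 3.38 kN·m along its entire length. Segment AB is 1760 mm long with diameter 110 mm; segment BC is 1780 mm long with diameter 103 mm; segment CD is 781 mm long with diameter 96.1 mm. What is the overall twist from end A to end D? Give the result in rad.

J_AB = π(0.110)⁴/32 = 1.44×10^-5 m⁴; J_BC = π(0.103)⁴/32 = 1.10×10^-5 m⁴; J_CD = π(0.0961)⁴/32 = 8.37×10^-6 m⁴.
θ = (T/G)·Σ L_i/J_i = (3380/78.1×10⁹)·(1.76/1.44×10^-5 + 1.78/1.10×10^-5 + 0.781/8.37×10^-6) = 0.01631 rad.

0.0163 rad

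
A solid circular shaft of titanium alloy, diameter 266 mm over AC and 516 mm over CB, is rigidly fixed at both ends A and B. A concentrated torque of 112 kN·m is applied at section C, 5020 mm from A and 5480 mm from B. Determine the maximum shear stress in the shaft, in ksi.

Compatibility: T_A·a/J_AC = T_B·b/J_CB with T_A + T_B = T₀.
J_AC = 4.92×10^-4 m⁴, J_CB = 6.96×10^-3 m⁴, so T_A = T₀·(J_AC/a)/((J_AC/a)+(J_CB/b)) = 8016 N·m, T_B = 104000 N·m.
τ in each portion: τ_AC = 2.17×10^6 Pa, τ_CB = 3.85×10^6 Pa; maximum is in CB.
τ_max = T_CB·r/J = 104000·0.258/6.96×10^-3 = 3.855×10^6 Pa.

0.559 ksi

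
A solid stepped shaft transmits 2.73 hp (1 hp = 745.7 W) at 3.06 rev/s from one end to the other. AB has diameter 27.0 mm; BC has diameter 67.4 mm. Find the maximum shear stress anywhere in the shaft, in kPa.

ω = 2π·3.06 = 19.23 rad/s, so T = P/ω = 2.73×745.7 / 19.23 = 105.9 N·m.
Under the same torque, τ_max = 16T/(πd³) is largest where d is smallest — segment AB (d = 27.0 mm).
τ_max = 16·105.9/(π·(0.0270)³) = 2.740×10^7 Pa.

27400 kPa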